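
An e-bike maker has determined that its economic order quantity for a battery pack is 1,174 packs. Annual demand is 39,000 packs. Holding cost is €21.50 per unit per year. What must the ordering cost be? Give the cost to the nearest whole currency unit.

S ≈ €380

The basic EOQ model gives Q* = √(2DS/H); rearrange for the unknown.
From Q* = √(2DS/H): S = Q*²H / (2D) = 1,174² × 21.5 / (2 × 39,000) = 379.9094.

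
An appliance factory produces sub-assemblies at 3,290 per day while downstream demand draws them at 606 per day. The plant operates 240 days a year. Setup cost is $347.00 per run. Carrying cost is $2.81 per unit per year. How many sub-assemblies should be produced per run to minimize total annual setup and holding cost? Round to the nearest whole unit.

Annual demand D = 606 × 240 = 145,440.
Production build-up factor (1 − d/p) = 1 − 606/3,290 = 0.8158.
Q* = √(2DS / (H(1 − d/p))) = √(2 × 145,440 × 347 / (2.81 × 0.8158)).
= √(100,935,360 / 2.2924) ≈ 6635.524.

Q* ≈ 6,636 sub-assemblies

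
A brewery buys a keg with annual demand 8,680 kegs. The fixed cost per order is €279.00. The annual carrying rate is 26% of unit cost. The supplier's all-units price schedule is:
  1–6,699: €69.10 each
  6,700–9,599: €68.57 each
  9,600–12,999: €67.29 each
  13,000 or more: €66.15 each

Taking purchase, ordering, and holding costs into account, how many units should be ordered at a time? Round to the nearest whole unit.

Holding cost per unit per year at price C is H = 0.26·C.
Candidates are each tier's EOQ (if it falls in that tier) and each price-break quantity.
EOQ at €69.10 = 519.2 (feasible in tier 1): TC = 8,680×€69.10 + (8,680/519.2)×279 + (519.2/2)×0.26×€69.10 = €609,116.30.
EOQ at €68.57 = 521.2 < 6700, so use break Q=6700: TC = 8,680×€68.57 + (8,680/6700.0)×279 + (6700.0/2)×0.26×€68.57 = €655,273.52.
EOQ at €67.29 = 526.2 < 9600, so use break Q=9600: TC = 8,680×€67.29 + (8,680/9600.0)×279 + (9600.0/2)×0.26×€67.29 = €668,307.38.
EOQ at €66.15 = 530.7 < 13000, so use break Q=13000: TC = 8,680×€66.15 + (8,680/13000.0)×279 + (13000.0/2)×0.26×€66.15 = €686,161.79.
Lowest total cost is €609,116.30 at Q = 519.2.

Q* ≈ 519 kegs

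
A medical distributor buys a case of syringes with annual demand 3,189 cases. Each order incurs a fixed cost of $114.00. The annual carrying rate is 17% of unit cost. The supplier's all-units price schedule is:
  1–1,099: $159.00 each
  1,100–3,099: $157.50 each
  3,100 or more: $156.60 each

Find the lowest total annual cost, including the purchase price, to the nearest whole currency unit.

Holding cost per unit per year at price C is H = 0.17·C.
Candidates are each tier's EOQ (if it falls in that tier) and each price-break quantity.
EOQ at $159.00 = 164.0 (feasible in tier 1): TC = 3,189×$159.00 + (3,189/164.0)×114 + (164.0/2)×0.17×$159.00 = $511,484.20.
EOQ at $157.50 = 164.8 < 1100, so use break Q=1100: TC = 3,189×$157.50 + (3,189/1100.0)×114 + (1100.0/2)×0.17×$157.50 = $517,324.25.
EOQ at $156.60 = 165.3 < 3100, so use break Q=3100: TC = 3,189×$156.60 + (3,189/3100.0)×114 + (3100.0/2)×0.17×$156.60 = $540,778.77.
Lowest total cost among the candidates is at Q = 164.0.

TC* ≈ $511,484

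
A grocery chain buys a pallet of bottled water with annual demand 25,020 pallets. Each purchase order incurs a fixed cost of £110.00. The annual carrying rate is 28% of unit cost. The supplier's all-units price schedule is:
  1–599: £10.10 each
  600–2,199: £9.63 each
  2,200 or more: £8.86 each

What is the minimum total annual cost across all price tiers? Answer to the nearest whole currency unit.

Holding cost per unit per year at price C is H = 0.28·C.
Evaluate total cost at each tier's feasible EOQ or, if the EOQ is below the tier, at the tier's minimum quantity.
Tier 1 (£10.10): EOQ = 1395.1 exceeds tier's upper bound 599, so this tier is dominated.
EOQ at £9.63 = 1428.8 (feasible in tier 2): TC = 25,020×£9.63 + (25,020/1428.8)×110 + (1428.8/2)×0.28×£9.63 = £244,795.14.
EOQ at £8.86 = 1489.6 < 2200, so use break Q=2200: TC = 25,020×£8.86 + (25,020/2200.0)×110 + (2200.0/2)×0.28×£8.86 = £225,657.08.
Lowest total cost among the candidates is at Q = 2200.0.

TC* ≈ £225,657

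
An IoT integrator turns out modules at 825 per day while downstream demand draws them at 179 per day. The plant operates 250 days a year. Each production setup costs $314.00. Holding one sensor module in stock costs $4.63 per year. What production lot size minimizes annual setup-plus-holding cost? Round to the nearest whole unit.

Annual demand D = 179 × 250 = 44,750.
Production build-up factor (1 − d/p) = 1 − 179/825 = 0.7830.
Q* = √(2DS / (H(1 − d/p))) = √(2 × 44,750 × 314 / (4.63 × 0.7830)).
= √(28,103,000 / 3.6254) ≈ 2784.175.

Q* ≈ 2,784 modules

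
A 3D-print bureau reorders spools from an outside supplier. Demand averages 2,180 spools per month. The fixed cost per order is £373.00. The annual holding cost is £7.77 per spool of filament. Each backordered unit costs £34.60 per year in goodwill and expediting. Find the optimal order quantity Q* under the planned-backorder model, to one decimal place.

Q* ≈ 1,753.8 spools

Annual demand D = 2,180 × 12 = 26,160.
With planned backorders, Q* = √(2DS/H) · √((H+B)/B).
√(2DS/H) = √(2 × 26,160 × 373 / 7.77) = 1584.812.
√((H+B)/B) = √((7.77+34.6)/34.6) = 1.1066.
Q* ≈ 1753.755.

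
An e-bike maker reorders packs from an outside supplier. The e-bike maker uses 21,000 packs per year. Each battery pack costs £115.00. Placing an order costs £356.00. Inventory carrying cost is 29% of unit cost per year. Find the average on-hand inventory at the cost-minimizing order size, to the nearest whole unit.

Average inventory ≈ 335 packs

Holding cost H = 0.29 × £115.00 = £33.3500 per unit per year.
Q* = √(2DS/H) = √(2 × 21,000 × 356 / 33.35) ≈ 669.58.
Average inventory = Q*/2 ≈ 669.58 / 2 = 334.789.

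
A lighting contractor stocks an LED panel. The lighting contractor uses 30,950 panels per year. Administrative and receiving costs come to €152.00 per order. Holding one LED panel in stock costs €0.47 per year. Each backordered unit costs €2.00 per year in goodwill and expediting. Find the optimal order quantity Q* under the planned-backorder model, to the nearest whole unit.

With planned backorders, Q* = √(2DS/H) · √((H+B)/B).
√(2DS/H) = √(2 × 30,950 × 152 / 0.47) = 4474.229.
√((H+B)/B) = √((0.47+2)/2) = 1.1113.
Q* ≈ 4972.235.

Q* ≈ 4,972 panels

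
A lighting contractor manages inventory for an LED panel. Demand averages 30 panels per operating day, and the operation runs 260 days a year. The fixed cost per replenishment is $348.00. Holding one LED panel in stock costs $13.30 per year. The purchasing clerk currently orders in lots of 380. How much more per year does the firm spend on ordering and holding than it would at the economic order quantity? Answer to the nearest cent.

Annual demand D = 30 × 260 = 7,800.
EOQ = √(2DS/H) = √(2 × 7,800 × 348 / 13.3) ≈ 638.89.
Cost at Q* = (D/Q*)S + (Q*/2)H = √(2DSH) ≈ $8,497.24.
Cost at Q = 380: (7,800/380)×348 + (380/2)×13.3 = $7,143.16 + $2,527.00 = $9,670.16.
Excess = $9,670.16 − $8,497.24 = $1,172.92.

Extra cost ≈ $1,172.92 per year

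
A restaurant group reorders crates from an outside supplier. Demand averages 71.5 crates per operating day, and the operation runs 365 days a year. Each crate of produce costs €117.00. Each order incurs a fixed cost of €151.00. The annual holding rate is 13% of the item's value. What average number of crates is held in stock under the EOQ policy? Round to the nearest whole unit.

Average inventory ≈ 360 crates

Annual demand D = 71.5 × 365 = 26,097.5.
Holding cost H = 0.13 × €117.00 = €15.2100 per unit per year.
Q* = √(2DS/H) = √(2 × 26,097.5 × 151 / 15.21) ≈ 719.84.
Average inventory = Q*/2 ≈ 719.84 / 2 = 359.922.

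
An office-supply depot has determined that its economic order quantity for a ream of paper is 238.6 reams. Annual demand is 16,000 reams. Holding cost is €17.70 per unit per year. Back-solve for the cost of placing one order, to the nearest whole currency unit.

Invert the EOQ relation Q*² = 2DS/H.
From Q* = √(2DS/H): S = Q*²H / (2D) = 238.6² × 17.7 / (2 × 16,000) = 31.4894.

S ≈ €31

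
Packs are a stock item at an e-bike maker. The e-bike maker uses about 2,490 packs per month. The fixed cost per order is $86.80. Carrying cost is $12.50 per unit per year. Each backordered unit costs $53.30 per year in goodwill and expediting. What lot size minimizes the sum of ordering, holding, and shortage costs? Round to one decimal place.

Q* ≈ 715.7 packs

Annual demand D = 2,490 × 12 = 29,880.
With planned backorders, Q* = √(2DS/H) · √((H+B)/B).
√(2DS/H) = √(2 × 29,880 × 86.8 / 12.5) = 644.184.
√((H+B)/B) = √((12.5+53.3)/53.3) = 1.1111.
Q* ≈ 715.747.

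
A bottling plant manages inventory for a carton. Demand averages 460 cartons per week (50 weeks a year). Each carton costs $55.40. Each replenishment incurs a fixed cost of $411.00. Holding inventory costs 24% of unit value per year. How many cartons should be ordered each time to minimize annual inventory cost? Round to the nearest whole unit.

Q* ≈ 1,192 cartons

Annual demand D = 460 × 50 = 23,000.
Holding cost H = 0.24 × $55.40 = $13.2960 per unit per year.
EOQ = √(2DS / H) = √(2 × 23,000 × 411 / 13.296).
= √(18,906,000 / 13.296) = √1,421,931.4079 ≈ 1192.448.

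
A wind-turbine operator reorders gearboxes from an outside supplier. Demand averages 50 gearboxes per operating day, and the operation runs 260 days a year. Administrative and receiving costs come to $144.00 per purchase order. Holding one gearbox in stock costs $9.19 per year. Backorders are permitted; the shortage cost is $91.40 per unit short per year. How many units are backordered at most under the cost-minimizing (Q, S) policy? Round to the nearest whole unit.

Annual demand D = 50 × 260 = 13,000.
With planned backorders, Q* = √(2DS/H) · √((H+B)/B).
√(2DS/H) = √(2 × 13,000 × 144 / 9.19) = 638.278.
√((H+B)/B) = √((9.19+91.4)/91.4) = 1.0491.
Q* ≈ 669.598.
S* = Q* · H/(H+B) = 669.598 × 9.19/100.59 ≈ 61.175.

S* ≈ 61 gearboxes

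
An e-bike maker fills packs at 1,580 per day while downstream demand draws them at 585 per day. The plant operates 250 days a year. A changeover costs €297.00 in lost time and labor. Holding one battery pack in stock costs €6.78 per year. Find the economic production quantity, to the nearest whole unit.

Q* ≈ 4,511 packs

Annual demand D = 585 × 250 = 146,250.
Production build-up factor (1 − d/p) = 1 − 585/1,580 = 0.6297.
Q* = √(2DS / (H(1 − d/p))) = √(2 × 146,250 × 297 / (6.78 × 0.6297)).
= √(86,872,500 / 4.2697) ≈ 4510.693.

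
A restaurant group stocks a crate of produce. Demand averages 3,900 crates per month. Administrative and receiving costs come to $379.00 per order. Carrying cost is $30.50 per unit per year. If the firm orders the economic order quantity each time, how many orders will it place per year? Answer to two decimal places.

N ≈ 43.39 orders per year

Annual demand D = 3,900 × 12 = 46,800.
Q* = √(2DS/H) = √(2 × 46,800 × 379 / 30.5) ≈ 1078.47.
Orders per year = D / Q* = 46,800 / 1078.47 ≈ 43.395.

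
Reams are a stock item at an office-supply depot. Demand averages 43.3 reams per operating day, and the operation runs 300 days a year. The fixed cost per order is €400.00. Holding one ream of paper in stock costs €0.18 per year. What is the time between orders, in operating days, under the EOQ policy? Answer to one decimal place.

Annual demand D = 43.3 × 300 = 12,990.
EOQ = √(2DS/H) = √(2 × 12,990 × 400 / 0.18) ≈ 7598.25.
Cycle time = Q*/D × 300 = 7598.25 / 12,990 × 300 ≈ 175.479 days.

T ≈ 175.5 days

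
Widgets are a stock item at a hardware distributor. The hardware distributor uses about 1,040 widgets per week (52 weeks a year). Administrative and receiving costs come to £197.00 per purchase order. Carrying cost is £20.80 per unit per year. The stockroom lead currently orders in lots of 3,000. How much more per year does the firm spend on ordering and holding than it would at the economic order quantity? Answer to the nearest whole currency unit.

Extra cost ≈ £13,699 per year

Annual demand D = 1,040 × 52 = 54,080.
EOQ = √(2DS/H) = √(2 × 54,080 × 197 / 20.8) ≈ 1012.13.
Cost at Q* = (D/Q*)S + (Q*/2)H = √(2DSH) ≈ £21,052.23.
Cost at Q = 3,000: (54,080/3,000)×197 + (3,000/2)×20.8 = £3,551.25 + £31,200.00 = £34,751.25.
Excess = £34,751.25 − £21,052.23 = £13,699.02.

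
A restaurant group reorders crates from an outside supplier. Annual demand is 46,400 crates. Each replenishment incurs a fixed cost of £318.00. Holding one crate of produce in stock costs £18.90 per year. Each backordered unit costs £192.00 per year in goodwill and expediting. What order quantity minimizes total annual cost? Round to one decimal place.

Q* ≈ 1,309.6 crates

With planned backorders, Q* = √(2DS/H) · √((H+B)/B).
√(2DS/H) = √(2 × 46,400 × 318 / 18.9) = 1249.559.
√((H+B)/B) = √((18.9+192)/192) = 1.0481.
Q* ≈ 1309.617.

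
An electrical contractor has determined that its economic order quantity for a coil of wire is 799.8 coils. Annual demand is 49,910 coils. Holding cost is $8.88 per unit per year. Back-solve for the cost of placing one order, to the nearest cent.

Invert the EOQ relation Q*² = 2DS/H.
From Q* = √(2DS/H): S = Q*²H / (2D) = 799.8² × 8.88 / (2 × 49,910) = 56.9060.

S ≈ $56.91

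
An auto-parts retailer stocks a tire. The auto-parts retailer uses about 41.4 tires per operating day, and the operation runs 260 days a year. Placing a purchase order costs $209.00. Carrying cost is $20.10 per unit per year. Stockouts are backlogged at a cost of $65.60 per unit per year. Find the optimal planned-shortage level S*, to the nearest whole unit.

S* ≈ 127 tires

Annual demand D = 41.4 × 260 = 10,764.
With planned backorders, Q* = √(2DS/H) · √((H+B)/B).
√(2DS/H) = √(2 × 10,764 × 209 / 20.1) = 473.126.
√((H+B)/B) = √((20.1+65.6)/65.6) = 1.1430.
Q* ≈ 540.774.
S* = Q* · H/(H+B) = 540.774 × 20.1/85.7 ≈ 126.833.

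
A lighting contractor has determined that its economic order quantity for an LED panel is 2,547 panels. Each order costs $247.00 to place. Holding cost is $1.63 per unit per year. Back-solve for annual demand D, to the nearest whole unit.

D ≈ 21,405 panels per year

Invert the EOQ relation Q*² = 2DS/H.
From Q* = √(2DS/H): D = Q*²H / (2S) = 2,547² × 1.63 / (2 × 247) = 21405.163.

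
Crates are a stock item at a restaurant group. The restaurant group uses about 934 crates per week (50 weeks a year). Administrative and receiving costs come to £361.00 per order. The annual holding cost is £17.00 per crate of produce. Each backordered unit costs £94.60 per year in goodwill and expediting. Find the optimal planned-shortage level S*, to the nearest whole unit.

S* ≈ 233 crates

Annual demand D = 934 × 50 = 46,700.
With planned backorders, Q* = √(2DS/H) · √((H+B)/B).
√(2DS/H) = √(2 × 46,700 × 361 / 17) = 1408.324.
√((H+B)/B) = √((17+94.6)/94.6) = 1.0861.
Q* ≈ 1529.640.
S* = Q* · H/(H+B) = 1529.640 × 17/111.6 ≈ 233.010.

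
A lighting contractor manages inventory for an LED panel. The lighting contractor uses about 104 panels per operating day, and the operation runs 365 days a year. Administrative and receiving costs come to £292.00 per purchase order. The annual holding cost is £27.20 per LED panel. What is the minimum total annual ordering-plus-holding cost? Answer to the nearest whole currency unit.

Annual demand D = 104 × 365 = 37,960.
EOQ = √(2DS/H) = √(2 × 37,960 × 292 / 27.2) ≈ 902.79.
At the optimum the two cost components are equal, so total cost = 2·(Q*/2)H = Q*·H.
Minimum total = √(2DSH) = √(2 × 37,960 × 292 × 27.2) ≈ 24555.794.

TC* ≈ £24,556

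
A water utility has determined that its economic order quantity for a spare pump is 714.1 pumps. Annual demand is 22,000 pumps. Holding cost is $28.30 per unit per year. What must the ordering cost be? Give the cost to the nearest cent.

The basic EOQ model gives Q* = √(2DS/H); rearrange for the unknown.
From Q* = √(2DS/H): S = Q*²H / (2D) = 714.1² × 28.3 / (2 × 22,000) = 327.9834.

S ≈ $327.98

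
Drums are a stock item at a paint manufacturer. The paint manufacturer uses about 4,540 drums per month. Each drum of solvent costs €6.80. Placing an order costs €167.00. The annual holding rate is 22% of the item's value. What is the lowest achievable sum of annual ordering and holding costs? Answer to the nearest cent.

TC* ≈ €5,217.44

Annual demand D = 4,540 × 12 = 54,480.
Holding cost H = 0.22 × €6.80 = €1.4960 per unit per year.
EOQ = √(2DS/H) = √(2 × 54,480 × 167 / 1.496) ≈ 3487.59.
At the optimum the two cost components are equal, so total cost = 2·(Q*/2)H = Q*·H.
Minimum total = √(2DSH) = √(2 × 54,480 × 167 × 1.496) ≈ 5217.441.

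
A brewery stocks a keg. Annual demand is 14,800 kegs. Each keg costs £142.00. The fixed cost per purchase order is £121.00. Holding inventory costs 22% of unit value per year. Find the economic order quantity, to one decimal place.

Q* ≈ 338.6 kegs

Holding cost H = 0.22 × £142.00 = £31.2400 per unit per year.
EOQ = √(2DS / H) = √(2 × 14,800 × 121 / 31.24).
= √(3,581,600 / 31.24) = √114,647.8873 ≈ 338.597.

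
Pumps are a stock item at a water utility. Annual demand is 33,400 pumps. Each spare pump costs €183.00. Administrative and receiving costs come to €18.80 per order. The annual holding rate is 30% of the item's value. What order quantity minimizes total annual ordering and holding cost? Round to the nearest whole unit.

Q* ≈ 151 pumps

Holding cost H = 0.30 × €183.00 = €54.9000 per unit per year.
EOQ = √(2DS / H) = √(2 × 33,400 × 18.8 / 54.9).
= √(1,255,840 / 54.9) = √22,875.0455 ≈ 151.245.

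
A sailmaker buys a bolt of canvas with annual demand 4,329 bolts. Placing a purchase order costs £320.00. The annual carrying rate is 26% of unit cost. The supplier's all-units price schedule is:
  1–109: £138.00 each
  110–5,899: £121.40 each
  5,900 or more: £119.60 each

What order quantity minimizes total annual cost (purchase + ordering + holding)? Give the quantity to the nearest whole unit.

Holding cost per unit per year at price C is H = 0.26·C.
Candidates are each tier's EOQ (if it falls in that tier) and each price-break quantity.
Tier 1 (£138.00): EOQ = 277.9 exceeds tier's upper bound 109, so this tier is dominated.
EOQ at £121.40 = 296.3 (feasible in tier 2): TC = 4,329×£121.40 + (4,329/296.3)×320 + (296.3/2)×0.26×£121.40 = £534,892.07.
EOQ at £119.60 = 298.5 < 5900, so use break Q=5900: TC = 4,329×£119.60 + (4,329/5900.0)×320 + (5900.0/2)×0.26×£119.60 = £609,716.39.
Lowest total cost is £534,892.07 at Q = 296.3.

Q* ≈ 296 bolts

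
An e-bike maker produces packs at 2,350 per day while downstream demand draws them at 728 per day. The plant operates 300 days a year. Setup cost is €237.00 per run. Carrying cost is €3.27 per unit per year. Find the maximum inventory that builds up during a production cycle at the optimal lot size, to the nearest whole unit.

Annual demand D = 728 × 300 = 218,400.
Production build-up factor (1 − d/p) = 1 − 728/2,350 = 0.6902.
Q* = √(2DS / (H(1 − d/p))) = √(2 × 218,400 × 237 / (3.27 × 0.6902)).
= √(103,521,600 / 2.257) ≈ 6772.517.
Maximum inventory = Q*(1 − d/p) = 6772.517 × 0.6902 ≈ 4674.478.

I_max ≈ 4,674 packs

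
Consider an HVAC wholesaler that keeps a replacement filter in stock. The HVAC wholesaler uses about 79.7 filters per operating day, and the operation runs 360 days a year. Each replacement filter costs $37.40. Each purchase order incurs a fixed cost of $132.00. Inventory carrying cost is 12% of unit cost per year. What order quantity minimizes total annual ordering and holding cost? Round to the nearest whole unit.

Q* ≈ 1,299 filters

Annual demand D = 79.7 × 360 = 28,692.
Holding cost H = 0.12 × $37.40 = $4.4880 per unit per year.
EOQ = √(2DS / H) = √(2 × 28,692 × 132 / 4.488).
= √(7,574,688 / 4.488) = √1,687,764.7059 ≈ 1299.140.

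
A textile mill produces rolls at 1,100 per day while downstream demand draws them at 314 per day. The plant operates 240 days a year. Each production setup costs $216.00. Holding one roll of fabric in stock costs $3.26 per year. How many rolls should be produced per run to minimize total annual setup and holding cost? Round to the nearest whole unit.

Annual demand D = 314 × 240 = 75,360.
Production build-up factor (1 − d/p) = 1 − 314/1,100 = 0.7145.
Q* = √(2DS / (H(1 − d/p))) = √(2 × 75,360 × 216 / (3.26 × 0.7145)).
= √(32,555,520 / 2.3294) ≈ 3738.424.

Q* ≈ 3,738 rolls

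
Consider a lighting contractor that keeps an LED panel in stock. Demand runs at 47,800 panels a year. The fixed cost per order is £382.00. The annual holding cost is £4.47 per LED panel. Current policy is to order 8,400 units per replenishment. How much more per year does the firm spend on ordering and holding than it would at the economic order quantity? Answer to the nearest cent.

Extra cost ≈ £8,171.19 per year

EOQ = √(2DS/H) = √(2 × 47,800 × 382 / 4.47) ≈ 2858.29.
Cost at Q* = (D/Q*)S + (Q*/2)H = √(2DSH) ≈ £12,776.57.
Cost at Q = 8,400: (47,800/8,400)×382 + (8,400/2)×4.47 = £2,173.76 + £18,774.00 = £20,947.76.
Excess = £20,947.76 − £12,776.57 = £8,171.19.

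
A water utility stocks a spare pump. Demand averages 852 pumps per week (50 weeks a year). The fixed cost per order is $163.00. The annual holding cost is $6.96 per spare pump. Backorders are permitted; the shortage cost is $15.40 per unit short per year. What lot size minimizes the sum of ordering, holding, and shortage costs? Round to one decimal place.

Annual demand D = 852 × 50 = 42,600.
With planned backorders, Q* = √(2DS/H) · √((H+B)/B).
√(2DS/H) = √(2 × 42,600 × 163 / 6.96) = 1412.567.
√((H+B)/B) = √((6.96+15.4)/15.4) = 1.2050.
Q* ≈ 1702.098.

Q* ≈ 1,702.1 pumps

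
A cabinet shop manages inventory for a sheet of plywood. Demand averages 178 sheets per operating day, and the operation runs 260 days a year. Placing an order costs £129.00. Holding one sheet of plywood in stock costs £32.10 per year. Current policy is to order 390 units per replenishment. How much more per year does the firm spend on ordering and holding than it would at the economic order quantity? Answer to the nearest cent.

Extra cost ≈ £1,989.92 per year

Annual demand D = 178 × 260 = 46,280.
EOQ = √(2DS/H) = √(2 × 46,280 × 129 / 32.1) ≈ 609.89.
Cost at Q* = (D/Q*)S + (Q*/2)H = √(2DSH) ≈ £19,577.58.
Cost at Q = 390: (46,280/390)×129 + (390/2)×32.1 = £15,308.00 + £6,259.50 = £21,567.50.
Excess = £21,567.50 − £19,577.58 = £1,989.92.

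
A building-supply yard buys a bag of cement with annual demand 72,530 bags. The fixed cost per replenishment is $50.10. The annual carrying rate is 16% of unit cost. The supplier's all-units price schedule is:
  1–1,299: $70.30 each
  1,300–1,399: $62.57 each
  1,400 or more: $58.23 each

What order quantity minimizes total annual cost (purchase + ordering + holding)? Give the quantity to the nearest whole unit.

Q* ≈ 1,400 bags

Holding cost per unit per year at price C is H = 0.16·C.
Evaluate total cost at each tier's feasible EOQ or, if the EOQ is below the tier, at the tier's minimum quantity.
EOQ at $70.30 = 803.8 (feasible in tier 1): TC = 72,530×$70.30 + (72,530/803.8)×50.1 + (803.8/2)×0.16×$70.30 = $5,107,900.29.
EOQ at $62.57 = 852.0 < 1300, so use break Q=1300: TC = 72,530×$62.57 + (72,530/1300.0)×50.1 + (1300.0/2)×0.16×$62.57 = $4,547,504.57.
EOQ at $58.23 = 883.2 < 1400, so use break Q=1400: TC = 72,530×$58.23 + (72,530/1400.0)×50.1 + (1400.0/2)×0.16×$58.23 = $4,232,539.20.
Lowest total cost is $4,232,539.20 at Q = 1400.0.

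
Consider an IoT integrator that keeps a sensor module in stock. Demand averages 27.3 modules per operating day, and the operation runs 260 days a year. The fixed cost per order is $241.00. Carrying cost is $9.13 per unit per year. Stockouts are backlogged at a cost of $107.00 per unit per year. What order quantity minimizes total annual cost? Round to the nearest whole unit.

Q* ≈ 638 modules

Annual demand D = 27.3 × 260 = 7,098.
With planned backorders, Q* = √(2DS/H) · √((H+B)/B).
√(2DS/H) = √(2 × 7,098 × 241 / 9.13) = 612.148.
√((H+B)/B) = √((9.13+107)/107) = 1.0418.
Q* ≈ 637.729.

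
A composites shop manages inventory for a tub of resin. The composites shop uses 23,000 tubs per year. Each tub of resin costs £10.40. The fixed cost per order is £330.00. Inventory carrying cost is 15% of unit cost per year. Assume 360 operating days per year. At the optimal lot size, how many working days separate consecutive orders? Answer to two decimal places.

T ≈ 48.83 days

Holding cost H = 0.15 × £10.40 = £1.5600 per unit per year.
The optimal lot size = √(2DS/H) = √(2 × 23,000 × 330 / 1.56) ≈ 3119.42.
Cycle time = Q*/D × 360 = 3119.42 / 23,000 × 360 ≈ 48.826 days.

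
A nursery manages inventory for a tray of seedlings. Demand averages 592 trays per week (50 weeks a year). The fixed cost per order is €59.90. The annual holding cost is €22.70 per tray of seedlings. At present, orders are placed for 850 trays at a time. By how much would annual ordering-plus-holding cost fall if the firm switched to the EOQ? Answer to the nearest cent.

Annual demand D = 592 × 50 = 29,600.
EOQ = √(2DS/H) = √(2 × 29,600 × 59.9 / 22.7) ≈ 395.24.
Cost at Q* = (D/Q*)S + (Q*/2)H = √(2DSH) ≈ €8,971.96.
Cost at Q = 850: (29,600/850)×59.9 + (850/2)×22.7 = €2,085.93 + €9,647.50 = €11,733.43.
Excess = €11,733.43 − €8,971.96 = €2,761.47.

Extra cost ≈ €2,761.47 per year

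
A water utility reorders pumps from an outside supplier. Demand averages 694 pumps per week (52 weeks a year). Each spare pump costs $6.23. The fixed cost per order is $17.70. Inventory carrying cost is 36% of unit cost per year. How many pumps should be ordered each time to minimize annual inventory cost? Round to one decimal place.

Annual demand D = 694 × 52 = 36,088.
Holding cost H = 0.36 × $6.23 = $2.2428 per unit per year.
EOQ = √(2DS / H) = √(2 × 36,088 × 17.7 / 2.2428).
= √(1,277,515.2 / 2.2428) = √569,607.2766 ≈ 754.723.

Q* ≈ 754.7 pumps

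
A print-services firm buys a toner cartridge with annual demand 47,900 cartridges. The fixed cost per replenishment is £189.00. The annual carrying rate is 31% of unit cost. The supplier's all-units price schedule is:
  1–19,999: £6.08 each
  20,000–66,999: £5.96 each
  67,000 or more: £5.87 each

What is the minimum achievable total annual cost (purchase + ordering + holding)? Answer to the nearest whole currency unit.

TC* ≈ £297,074

Holding cost per unit per year at price C is H = 0.31·C.
Candidates are each tier's EOQ (if it falls in that tier) and each price-break quantity.
EOQ at £6.08 = 3099.4 (feasible in tier 1): TC = 47,900×£6.08 + (47,900/3099.4)×189 + (3099.4/2)×0.31×£6.08 = £297,073.79.
EOQ at £5.96 = 3130.5 < 20000, so use break Q=20000: TC = 47,900×£5.96 + (47,900/20000.0)×189 + (20000.0/2)×0.31×£5.96 = £304,412.66.
EOQ at £5.87 = 3154.4 < 67000, so use break Q=67000: TC = 47,900×£5.87 + (47,900/67000.0)×189 + (67000.0/2)×0.31×£5.87 = £342,268.07.
Lowest total cost among the candidates is at Q = 3099.4.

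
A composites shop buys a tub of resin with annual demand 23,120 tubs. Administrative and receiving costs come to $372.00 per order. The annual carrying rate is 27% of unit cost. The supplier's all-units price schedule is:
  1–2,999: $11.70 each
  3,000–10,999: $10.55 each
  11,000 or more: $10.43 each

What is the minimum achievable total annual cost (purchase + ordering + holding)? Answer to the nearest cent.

TC* ≈ $251,055.63

Holding cost per unit per year at price C is H = 0.27·C.
For each price level, check whether its EOQ is feasible; otherwise the best quantity at that price is the breakpoint.
EOQ at $11.70 = 2333.5 (feasible in tier 1): TC = 23,120×$11.70 + (23,120/2333.5)×372 + (2333.5/2)×0.27×$11.70 = $277,875.49.
EOQ at $10.55 = 2457.4 < 3000, so use break Q=3000: TC = 23,120×$10.55 + (23,120/3000.0)×372 + (3000.0/2)×0.27×$10.55 = $251,055.63.
EOQ at $10.43 = 2471.5 < 11000, so use break Q=11000: TC = 23,120×$10.43 + (23,120/11000.0)×372 + (11000.0/2)×0.27×$10.43 = $257,412.03.
Lowest total cost among the candidates is at Q = 3000.0.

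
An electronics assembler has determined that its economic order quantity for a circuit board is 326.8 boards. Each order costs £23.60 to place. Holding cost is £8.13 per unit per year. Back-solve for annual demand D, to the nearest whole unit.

The basic EOQ model gives Q* = √(2DS/H); rearrange for the unknown.
From Q* = √(2DS/H): D = Q*²H / (2S) = 326.8² × 8.13 / (2 × 23.6) = 18395.544.

D ≈ 18,396 boards per year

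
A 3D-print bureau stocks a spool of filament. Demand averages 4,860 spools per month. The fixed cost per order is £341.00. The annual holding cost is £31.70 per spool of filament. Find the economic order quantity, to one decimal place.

Annual demand D = 4,860 × 12 = 58,320.
EOQ = √(2DS / H) = √(2 × 58,320 × 341 / 31.7).
= √(39,774,240 / 31.7) = √1,254,707.8864 ≈ 1120.137.

Q* ≈ 1,120.1 spools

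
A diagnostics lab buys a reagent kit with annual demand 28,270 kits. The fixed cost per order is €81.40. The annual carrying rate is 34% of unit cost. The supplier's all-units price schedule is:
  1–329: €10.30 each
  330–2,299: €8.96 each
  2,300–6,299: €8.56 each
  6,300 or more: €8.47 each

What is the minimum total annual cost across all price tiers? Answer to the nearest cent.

TC* ≈ €246,338.67

Holding cost per unit per year at price C is H = 0.34·C.
Candidates are each tier's EOQ (if it falls in that tier) and each price-break quantity.
Tier 1 (€10.30): EOQ = 1146.4 exceeds tier's upper bound 329, so this tier is dominated.
EOQ at €8.96 = 1229.1 (feasible in tier 2): TC = 28,270×€8.96 + (28,270/1229.1)×81.4 + (1229.1/2)×0.34×€8.96 = €257,043.61.
EOQ at €8.56 = 1257.5 < 2300, so use break Q=2300: TC = 28,270×€8.56 + (28,270/2300.0)×81.4 + (2300.0/2)×0.34×€8.56 = €246,338.67.
EOQ at €8.47 = 1264.2 < 6300, so use break Q=6300: TC = 28,270×€8.47 + (28,270/6300.0)×81.4 + (6300.0/2)×0.34×€8.47 = €248,883.54.
Lowest total cost among the candidates is at Q = 2300.0.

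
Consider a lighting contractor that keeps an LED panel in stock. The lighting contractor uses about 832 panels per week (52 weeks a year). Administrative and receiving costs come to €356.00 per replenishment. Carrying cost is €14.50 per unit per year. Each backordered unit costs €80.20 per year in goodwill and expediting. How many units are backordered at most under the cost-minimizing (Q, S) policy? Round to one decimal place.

S* ≈ 242.5 panels

Annual demand D = 832 × 52 = 43,264.
With planned backorders, Q* = √(2DS/H) · √((H+B)/B).
√(2DS/H) = √(2 × 43,264 × 356 / 14.5) = 1457.536.
√((H+B)/B) = √((14.5+80.2)/80.2) = 1.0866.
Q* ≈ 1583.825.
S* = Q* · H/(H+B) = 1583.825 × 14.5/94.7 ≈ 242.507.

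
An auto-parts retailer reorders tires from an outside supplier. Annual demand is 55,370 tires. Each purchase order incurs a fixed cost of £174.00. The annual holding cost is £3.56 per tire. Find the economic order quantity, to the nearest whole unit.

Q* ≈ 2,326 tires

EOQ = √(2DS / H) = √(2 × 55,370 × 174 / 3.56).
= √(19,268,760 / 3.56) = √5,412,573.0337 ≈ 2326.494.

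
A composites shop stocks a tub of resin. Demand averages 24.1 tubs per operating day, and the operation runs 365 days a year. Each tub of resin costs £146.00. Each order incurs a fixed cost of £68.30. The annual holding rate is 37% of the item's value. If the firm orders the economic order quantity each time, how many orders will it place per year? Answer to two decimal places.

N ≈ 58.98 orders per year

Annual demand D = 24.1 × 365 = 8,796.5.
Holding cost H = 0.37 × £146.00 = £54.0200 per unit per year.
EOQ = √(2DS/H) = √(2 × 8,796.5 × 68.3 / 54.02) ≈ 149.14.
Orders per year = D / Q* = 8,796.5 / 149.14 ≈ 58.980.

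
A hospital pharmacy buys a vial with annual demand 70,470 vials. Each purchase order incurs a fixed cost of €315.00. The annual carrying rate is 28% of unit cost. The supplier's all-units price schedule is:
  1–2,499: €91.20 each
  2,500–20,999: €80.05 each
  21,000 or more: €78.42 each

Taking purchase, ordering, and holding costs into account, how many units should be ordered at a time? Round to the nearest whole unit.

Q* ≈ 2,500 vials

Holding cost per unit per year at price C is H = 0.28·C.
For each price level, check whether its EOQ is feasible; otherwise the best quantity at that price is the breakpoint.
EOQ at €91.20 = 1318.5 (feasible in tier 1): TC = 70,470×€91.20 + (70,470/1318.5)×315 + (1318.5/2)×0.28×€91.20 = €6,460,534.44.
EOQ at €80.05 = 1407.4 < 2500, so use break Q=2500: TC = 70,470×€80.05 + (70,470/2500.0)×315 + (2500.0/2)×0.28×€80.05 = €5,678,020.22.
EOQ at €78.42 = 1421.9 < 21000, so use break Q=21000: TC = 70,470×€78.42 + (70,470/21000.0)×315 + (21000.0/2)×0.28×€78.42 = €5,757,869.25.
Lowest total cost is €5,678,020.22 at Q = 2500.0.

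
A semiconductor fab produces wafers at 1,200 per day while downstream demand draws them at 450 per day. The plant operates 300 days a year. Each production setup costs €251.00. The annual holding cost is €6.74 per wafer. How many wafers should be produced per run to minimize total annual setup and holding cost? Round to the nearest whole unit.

Annual demand D = 450 × 300 = 135,000.
Production build-up factor (1 − d/p) = 1 − 450/1,200 = 0.6250.
Q* = √(2DS / (H(1 − d/p))) = √(2 × 135,000 × 251 / (6.74 × 0.6250)).
= √(67,770,000 / 4.2125) ≈ 4010.964.

Q* ≈ 4,011 wafers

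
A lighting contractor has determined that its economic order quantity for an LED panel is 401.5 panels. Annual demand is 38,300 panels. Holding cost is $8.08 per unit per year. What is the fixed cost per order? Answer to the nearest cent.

S ≈ $17.00

Squaring Q* = √(2DS/H) gives Q*² = 2DS/H.
From Q* = √(2DS/H): S = Q*²H / (2D) = 401.5² × 8.08 / (2 × 38,300) = 17.0041.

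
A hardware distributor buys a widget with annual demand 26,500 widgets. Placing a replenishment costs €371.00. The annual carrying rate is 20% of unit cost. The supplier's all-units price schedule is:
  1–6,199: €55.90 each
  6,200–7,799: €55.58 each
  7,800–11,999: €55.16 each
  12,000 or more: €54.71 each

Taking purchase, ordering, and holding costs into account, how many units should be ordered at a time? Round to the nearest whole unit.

Holding cost per unit per year at price C is H = 0.20·C.
For each price level, check whether its EOQ is feasible; otherwise the best quantity at that price is the breakpoint.
EOQ at €55.90 = 1326.2 (feasible in tier 1): TC = 26,500×€55.90 + (26,500/1326.2)×371 + (1326.2/2)×0.20×€55.90 = €1,496,176.74.
EOQ at €55.58 = 1330.0 < 6200, so use break Q=6200: TC = 26,500×€55.58 + (26,500/6200.0)×371 + (6200.0/2)×0.20×€55.58 = €1,508,915.33.
EOQ at €55.16 = 1335.1 < 7800, so use break Q=7800: TC = 26,500×€55.16 + (26,500/7800.0)×371 + (7800.0/2)×0.20×€55.16 = €1,506,025.25.
EOQ at €54.71 = 1340.5 < 12000, so use break Q=12000: TC = 26,500×€54.71 + (26,500/12000.0)×371 + (12000.0/2)×0.20×€54.71 = €1,516,286.29.
Lowest total cost is €1,496,176.74 at Q = 1326.2.

Q* ≈ 1,326 widgets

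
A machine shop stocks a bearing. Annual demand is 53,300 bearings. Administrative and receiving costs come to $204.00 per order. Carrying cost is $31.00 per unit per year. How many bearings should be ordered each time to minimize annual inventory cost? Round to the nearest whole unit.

Q* ≈ 838 bearings

EOQ = √(2DS / H) = √(2 × 53,300 × 204 / 31).
= √(21,746,400 / 31) = √701,496.7742 ≈ 837.554.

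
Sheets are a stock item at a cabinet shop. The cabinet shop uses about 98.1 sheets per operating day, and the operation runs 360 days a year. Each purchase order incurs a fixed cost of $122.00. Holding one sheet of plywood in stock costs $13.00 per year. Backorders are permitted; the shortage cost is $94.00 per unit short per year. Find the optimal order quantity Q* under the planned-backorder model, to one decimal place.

Q* ≈ 868.6 sheets

Annual demand D = 98.1 × 360 = 35,316.
With planned backorders, Q* = √(2DS/H) · √((H+B)/B).
√(2DS/H) = √(2 × 35,316 × 122 / 13) = 814.159.
√((H+B)/B) = √((13+94)/94) = 1.0669.
Q* ≈ 868.634.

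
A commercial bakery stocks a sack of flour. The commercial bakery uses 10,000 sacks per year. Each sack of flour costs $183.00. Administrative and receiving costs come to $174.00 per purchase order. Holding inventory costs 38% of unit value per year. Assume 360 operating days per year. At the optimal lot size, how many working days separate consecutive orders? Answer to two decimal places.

Holding cost H = 0.38 × $183.00 = $69.5400 per unit per year.
Q* = √(2DS/H) = √(2 × 10,000 × 174 / 69.54) ≈ 223.70.
Cycle time = Q*/D × 360 = 223.70 / 10,000 × 360 ≈ 8.053 days.

T ≈ 8.05 days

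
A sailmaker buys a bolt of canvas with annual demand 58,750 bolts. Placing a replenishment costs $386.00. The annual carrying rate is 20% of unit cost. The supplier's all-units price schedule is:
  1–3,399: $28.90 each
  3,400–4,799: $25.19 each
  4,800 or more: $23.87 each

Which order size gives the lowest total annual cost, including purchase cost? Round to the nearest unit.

Q* ≈ 4,800 bolts

Holding cost per unit per year at price C is H = 0.20·C.
Candidates are each tier's EOQ (if it falls in that tier) and each price-break quantity.
EOQ at $28.90 = 2801.2 (feasible in tier 1): TC = 58,750×$28.90 + (58,750/2801.2)×386 + (2801.2/2)×0.20×$28.90 = $1,714,066.11.
EOQ at $25.19 = 3000.4 < 3400, so use break Q=3400: TC = 58,750×$25.19 + (58,750/3400.0)×386 + (3400.0/2)×0.20×$25.19 = $1,495,146.95.
EOQ at $23.87 = 3082.3 < 4800, so use break Q=4800: TC = 58,750×$23.87 + (58,750/4800.0)×386 + (4800.0/2)×0.20×$23.87 = $1,418,544.58.
Lowest total cost is $1,418,544.58 at Q = 4800.0.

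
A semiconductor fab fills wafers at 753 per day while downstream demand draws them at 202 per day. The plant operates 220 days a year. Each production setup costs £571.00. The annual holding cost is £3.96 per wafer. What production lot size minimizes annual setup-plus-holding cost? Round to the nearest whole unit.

Q* ≈ 4,185 wafers

Annual demand D = 202 × 220 = 44,440.
Production build-up factor (1 − d/p) = 1 − 202/753 = 0.7317.
Q* = √(2DS / (H(1 − d/p))) = √(2 × 44,440 × 571 / (3.96 × 0.7317)).
= √(50,750,480 / 2.8977) ≈ 4184.988.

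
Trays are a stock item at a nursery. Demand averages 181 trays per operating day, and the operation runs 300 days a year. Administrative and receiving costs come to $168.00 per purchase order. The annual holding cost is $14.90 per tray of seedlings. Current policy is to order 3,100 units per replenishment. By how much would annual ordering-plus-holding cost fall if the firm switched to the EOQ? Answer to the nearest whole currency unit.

Extra cost ≈ $9,550 per year

Annual demand D = 181 × 300 = 54,300.
EOQ = √(2DS/H) = √(2 × 54,300 × 168 / 14.9) ≈ 1106.56.
Cost at Q* = (D/Q*)S + (Q*/2)H = √(2DSH) ≈ $16,487.80.
Cost at Q = 3,100: (54,300/3,100)×168 + (3,100/2)×14.9 = $2,942.71 + $23,095.00 = $26,037.71.
Excess = $26,037.71 − $16,487.80 = $9,549.91.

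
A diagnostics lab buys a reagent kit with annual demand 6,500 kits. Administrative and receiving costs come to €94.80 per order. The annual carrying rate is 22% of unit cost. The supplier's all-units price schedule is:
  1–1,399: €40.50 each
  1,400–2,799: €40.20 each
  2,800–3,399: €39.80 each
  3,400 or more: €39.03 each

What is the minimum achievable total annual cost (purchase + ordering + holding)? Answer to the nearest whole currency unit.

TC* ≈ €266,564

Holding cost per unit per year at price C is H = 0.22·C.
Candidates are each tier's EOQ (if it falls in that tier) and each price-break quantity.
EOQ at €40.50 = 371.9 (feasible in tier 1): TC = 6,500×€40.50 + (6,500/371.9)×94.8 + (371.9/2)×0.22×€40.50 = €266,563.71.
EOQ at €40.20 = 373.3 < 1400, so use break Q=1400: TC = 6,500×€40.20 + (6,500/1400.0)×94.8 + (1400.0/2)×0.22×€40.20 = €267,930.94.
EOQ at €39.80 = 375.2 < 2800, so use break Q=2800: TC = 6,500×€39.80 + (6,500/2800.0)×94.8 + (2800.0/2)×0.22×€39.80 = €271,178.47.
EOQ at €39.03 = 378.8 < 3400, so use break Q=3400: TC = 6,500×€39.03 + (6,500/3400.0)×94.8 + (3400.0/2)×0.22×€39.03 = €268,473.46.
Lowest total cost among the candidates is at Q = 371.9.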